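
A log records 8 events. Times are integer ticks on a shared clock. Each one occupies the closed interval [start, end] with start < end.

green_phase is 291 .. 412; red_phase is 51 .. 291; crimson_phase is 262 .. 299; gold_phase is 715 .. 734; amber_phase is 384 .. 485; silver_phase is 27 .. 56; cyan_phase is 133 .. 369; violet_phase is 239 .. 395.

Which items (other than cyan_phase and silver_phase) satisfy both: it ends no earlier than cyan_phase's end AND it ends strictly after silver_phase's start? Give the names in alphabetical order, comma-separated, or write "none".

Conditions: its end is no earlier than cyan_phase's end (X.end >= 369) AND its end is strictly after silver_phase's start (X.end > 27).
amber_phase: end 485 >= 369? ✓; end 485 > 27? ✓ → yes.
crimson_phase: end 299 >= 369? ✗; end 299 > 27? ✓ → no.
gold_phase: end 734 >= 369? ✓; end 734 > 27? ✓ → yes.
green_phase: end 412 >= 369? ✓; end 412 > 27? ✓ → yes.
red_phase: end 291 >= 369? ✗; end 291 > 27? ✓ → no.
violet_phase: end 395 >= 369? ✓; end 395 > 27? ✓ → yes.
Result: amber_phase, gold_phase, green_phase, violet_phase.

amber_phase, gold_phase, green_phase, violet_phase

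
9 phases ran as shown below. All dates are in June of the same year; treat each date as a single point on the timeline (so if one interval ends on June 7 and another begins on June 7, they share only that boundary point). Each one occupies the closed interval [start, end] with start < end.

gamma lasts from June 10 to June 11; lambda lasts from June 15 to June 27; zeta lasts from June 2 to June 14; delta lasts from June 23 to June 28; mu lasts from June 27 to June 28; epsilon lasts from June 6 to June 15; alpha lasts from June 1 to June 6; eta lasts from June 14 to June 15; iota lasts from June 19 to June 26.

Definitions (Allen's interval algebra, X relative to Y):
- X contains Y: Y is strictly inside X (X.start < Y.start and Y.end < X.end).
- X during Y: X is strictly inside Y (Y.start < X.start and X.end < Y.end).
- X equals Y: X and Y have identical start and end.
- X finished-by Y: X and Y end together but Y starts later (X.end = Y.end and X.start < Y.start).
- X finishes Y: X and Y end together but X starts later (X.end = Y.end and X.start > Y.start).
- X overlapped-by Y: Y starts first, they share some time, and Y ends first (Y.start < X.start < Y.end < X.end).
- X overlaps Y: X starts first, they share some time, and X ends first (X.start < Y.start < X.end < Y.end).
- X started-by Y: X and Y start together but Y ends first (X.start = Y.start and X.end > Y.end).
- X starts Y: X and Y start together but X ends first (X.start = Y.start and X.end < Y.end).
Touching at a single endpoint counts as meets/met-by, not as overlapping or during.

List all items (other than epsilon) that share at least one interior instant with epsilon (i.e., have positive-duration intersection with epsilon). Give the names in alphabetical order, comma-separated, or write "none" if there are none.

eta, gamma, zeta

Target epsilon = [June 6, June 15].
alpha [June 1, June 6] → meets → no.
delta [June 23, June 28] → after → no.
eta [June 14, June 15] → finishes → yes.
gamma [June 10, June 11] → during → yes.
iota [June 19, June 26] → after → no.
lambda [June 15, June 27] → met-by → no.
mu [June 27, June 28] → after → no.
zeta [June 2, June 14] → overlaps → yes.
Result: eta, gamma, zeta.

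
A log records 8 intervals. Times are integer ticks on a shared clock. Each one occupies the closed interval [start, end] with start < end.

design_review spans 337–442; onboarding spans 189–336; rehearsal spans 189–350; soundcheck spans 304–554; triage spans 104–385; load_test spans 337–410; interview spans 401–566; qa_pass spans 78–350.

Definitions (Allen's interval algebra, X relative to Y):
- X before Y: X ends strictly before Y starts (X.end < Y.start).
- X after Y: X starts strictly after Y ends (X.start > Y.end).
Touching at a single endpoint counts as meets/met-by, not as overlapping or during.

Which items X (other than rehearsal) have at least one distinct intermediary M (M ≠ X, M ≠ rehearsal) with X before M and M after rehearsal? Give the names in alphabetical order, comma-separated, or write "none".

onboarding, qa_pass, triage

Target rehearsal = [189, 350].
Intermediaries M with M after rehearsal: interview.
Via interview — items with X before interview: onboarding, qa_pass, triage.
Union: onboarding, qa_pass, triage.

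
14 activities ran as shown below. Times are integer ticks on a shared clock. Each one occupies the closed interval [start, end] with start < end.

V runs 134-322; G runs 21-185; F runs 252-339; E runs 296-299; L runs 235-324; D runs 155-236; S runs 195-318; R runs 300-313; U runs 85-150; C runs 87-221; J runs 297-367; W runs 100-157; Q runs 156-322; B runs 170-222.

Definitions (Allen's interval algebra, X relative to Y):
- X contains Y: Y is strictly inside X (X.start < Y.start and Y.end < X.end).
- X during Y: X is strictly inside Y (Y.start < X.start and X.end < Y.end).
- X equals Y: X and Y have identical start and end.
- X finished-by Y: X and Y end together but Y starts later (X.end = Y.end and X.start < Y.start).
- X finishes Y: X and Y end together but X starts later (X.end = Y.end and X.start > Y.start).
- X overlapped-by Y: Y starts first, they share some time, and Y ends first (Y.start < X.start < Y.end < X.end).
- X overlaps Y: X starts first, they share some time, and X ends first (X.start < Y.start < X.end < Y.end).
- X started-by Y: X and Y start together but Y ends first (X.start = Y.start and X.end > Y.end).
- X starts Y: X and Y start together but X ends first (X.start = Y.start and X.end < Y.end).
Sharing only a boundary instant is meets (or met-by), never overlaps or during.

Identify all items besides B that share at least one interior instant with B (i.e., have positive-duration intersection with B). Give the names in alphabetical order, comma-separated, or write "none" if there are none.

C, D, G, Q, S, V

Target B = [170, 222].
C [87, 221] → overlaps → yes.
D [155, 236] → contains → yes.
E [296, 299] → after → no.
F [252, 339] → after → no.
G [21, 185] → overlaps → yes.
J [297, 367] → after → no.
L [235, 324] → after → no.
Q [156, 322] → contains → yes.
R [300, 313] → after → no.
S [195, 318] → overlapped-by → yes.
U [85, 150] → before → no.
V [134, 322] → contains → yes.
W [100, 157] → before → no.
Result: C, D, G, Q, S, V.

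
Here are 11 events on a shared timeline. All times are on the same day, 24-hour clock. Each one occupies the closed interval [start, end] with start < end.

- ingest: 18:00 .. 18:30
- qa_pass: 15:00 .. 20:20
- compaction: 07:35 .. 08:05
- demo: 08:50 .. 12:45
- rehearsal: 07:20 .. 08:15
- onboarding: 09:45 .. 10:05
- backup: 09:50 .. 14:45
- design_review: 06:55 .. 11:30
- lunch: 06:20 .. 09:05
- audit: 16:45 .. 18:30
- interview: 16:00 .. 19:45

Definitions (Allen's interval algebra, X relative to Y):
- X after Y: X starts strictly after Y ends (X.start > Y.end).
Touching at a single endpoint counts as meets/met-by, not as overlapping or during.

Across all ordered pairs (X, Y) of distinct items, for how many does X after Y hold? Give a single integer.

Checking all 110 ordered pairs for relation 'after'; matching pairs in alphabetical order:
(audit, backup): audit after backup ✓
(audit, compaction): audit after compaction ✓
(audit, demo): audit after demo ✓
(audit, design_review): audit after design_review ✓
(audit, lunch): audit after lunch ✓
(audit, onboarding): audit after onboarding ✓
(audit, rehearsal): audit after rehearsal ✓
(backup, compaction): backup after compaction ✓
(backup, lunch): backup after lunch ✓
(backup, rehearsal): backup after rehearsal ✓
(demo, compaction): demo after compaction ✓
(demo, rehearsal): demo after rehearsal ✓
(ingest, backup): ingest after backup ✓
(ingest, compaction): ingest after compaction ✓
(ingest, demo): ingest after demo ✓
(ingest, design_review): ingest after design_review ✓
(ingest, lunch): ingest after lunch ✓
(ingest, onboarding): ingest after onboarding ✓
(ingest, rehearsal): ingest after rehearsal ✓
(interview, backup): interview after backup ✓
(interview, compaction): interview after compaction ✓
(interview, demo): interview after demo ✓
(interview, design_review): interview after design_review ✓
(interview, lunch): interview after lunch ✓
... plus 12 further pairs not listed.
Count: 36.

36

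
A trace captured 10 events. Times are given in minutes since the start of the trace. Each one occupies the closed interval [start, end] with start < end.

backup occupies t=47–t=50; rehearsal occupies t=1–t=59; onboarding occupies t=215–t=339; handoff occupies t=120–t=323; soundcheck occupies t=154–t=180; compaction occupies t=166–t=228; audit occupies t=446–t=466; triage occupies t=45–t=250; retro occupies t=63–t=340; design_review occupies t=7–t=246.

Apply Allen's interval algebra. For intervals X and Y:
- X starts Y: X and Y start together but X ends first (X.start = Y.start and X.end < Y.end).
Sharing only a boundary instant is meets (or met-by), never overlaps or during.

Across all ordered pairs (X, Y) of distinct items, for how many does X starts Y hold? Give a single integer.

Checking all 90 ordered pairs for relation 'starts'; matching pairs in alphabetical order:
No pair satisfies it.
Count: 0.

0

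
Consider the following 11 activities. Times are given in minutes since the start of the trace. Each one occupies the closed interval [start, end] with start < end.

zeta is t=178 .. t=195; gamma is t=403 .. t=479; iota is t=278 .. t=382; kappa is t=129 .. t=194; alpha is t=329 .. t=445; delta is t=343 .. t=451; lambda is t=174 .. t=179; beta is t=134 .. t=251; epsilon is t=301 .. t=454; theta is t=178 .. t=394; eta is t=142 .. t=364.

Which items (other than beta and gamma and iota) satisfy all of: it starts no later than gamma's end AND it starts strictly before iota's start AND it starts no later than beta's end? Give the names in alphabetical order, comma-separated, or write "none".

Conditions: its start is no later than gamma's end (X.start <= t=479) AND its start is strictly before iota's start (X.start < t=278) AND its start is no later than beta's end (X.start <= t=251).
alpha: start t=329 <= t=479? ✓; start t=329 < t=278? ✗; start t=329 <= t=251? ✗ → no.
delta: start t=343 <= t=479? ✓; start t=343 < t=278? ✗; start t=343 <= t=251? ✗ → no.
epsilon: start t=301 <= t=479? ✓; start t=301 < t=278? ✗; start t=301 <= t=251? ✗ → no.
eta: start t=142 <= t=479? ✓; start t=142 < t=278? ✓; start t=142 <= t=251? ✓ → yes.
kappa: start t=129 <= t=479? ✓; start t=129 < t=278? ✓; start t=129 <= t=251? ✓ → yes.
lambda: start t=174 <= t=479? ✓; start t=174 < t=278? ✓; start t=174 <= t=251? ✓ → yes.
theta: start t=178 <= t=479? ✓; start t=178 < t=278? ✓; start t=178 <= t=251? ✓ → yes.
zeta: start t=178 <= t=479? ✓; start t=178 < t=278? ✓; start t=178 <= t=251? ✓ → yes.
Result: eta, kappa, lambda, theta, zeta.

eta, kappa, lambda, theta, zeta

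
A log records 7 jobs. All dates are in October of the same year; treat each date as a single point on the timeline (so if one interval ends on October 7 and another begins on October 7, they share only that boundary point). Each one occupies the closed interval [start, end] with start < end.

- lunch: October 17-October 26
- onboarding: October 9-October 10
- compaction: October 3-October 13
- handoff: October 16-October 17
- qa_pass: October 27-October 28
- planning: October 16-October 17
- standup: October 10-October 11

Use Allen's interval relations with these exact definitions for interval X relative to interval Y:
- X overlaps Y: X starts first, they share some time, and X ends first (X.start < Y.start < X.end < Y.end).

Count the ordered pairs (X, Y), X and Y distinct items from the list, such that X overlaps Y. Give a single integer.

0

Checking all 42 ordered pairs for relation 'overlaps'; matching pairs in alphabetical order:
No pair satisfies it.
Count: 0.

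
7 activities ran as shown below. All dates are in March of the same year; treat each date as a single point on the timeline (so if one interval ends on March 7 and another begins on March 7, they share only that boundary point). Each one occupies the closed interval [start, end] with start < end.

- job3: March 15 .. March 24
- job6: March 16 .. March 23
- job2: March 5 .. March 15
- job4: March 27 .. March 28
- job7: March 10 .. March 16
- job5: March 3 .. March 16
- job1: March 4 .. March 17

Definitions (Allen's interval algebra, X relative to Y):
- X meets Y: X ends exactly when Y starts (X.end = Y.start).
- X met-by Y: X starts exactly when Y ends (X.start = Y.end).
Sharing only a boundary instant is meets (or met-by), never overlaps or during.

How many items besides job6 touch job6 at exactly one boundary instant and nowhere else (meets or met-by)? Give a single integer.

2

Target job6 = [March 16, March 23].
job1 [March 4, March 17] → overlaps → no.
job2 [March 5, March 15] → before → no.
job3 [March 15, March 24] → contains → no.
job4 [March 27, March 28] → after → no.
job5 [March 3, March 16] → meets → counts.
job7 [March 10, March 16] → meets → counts.
Total: 2.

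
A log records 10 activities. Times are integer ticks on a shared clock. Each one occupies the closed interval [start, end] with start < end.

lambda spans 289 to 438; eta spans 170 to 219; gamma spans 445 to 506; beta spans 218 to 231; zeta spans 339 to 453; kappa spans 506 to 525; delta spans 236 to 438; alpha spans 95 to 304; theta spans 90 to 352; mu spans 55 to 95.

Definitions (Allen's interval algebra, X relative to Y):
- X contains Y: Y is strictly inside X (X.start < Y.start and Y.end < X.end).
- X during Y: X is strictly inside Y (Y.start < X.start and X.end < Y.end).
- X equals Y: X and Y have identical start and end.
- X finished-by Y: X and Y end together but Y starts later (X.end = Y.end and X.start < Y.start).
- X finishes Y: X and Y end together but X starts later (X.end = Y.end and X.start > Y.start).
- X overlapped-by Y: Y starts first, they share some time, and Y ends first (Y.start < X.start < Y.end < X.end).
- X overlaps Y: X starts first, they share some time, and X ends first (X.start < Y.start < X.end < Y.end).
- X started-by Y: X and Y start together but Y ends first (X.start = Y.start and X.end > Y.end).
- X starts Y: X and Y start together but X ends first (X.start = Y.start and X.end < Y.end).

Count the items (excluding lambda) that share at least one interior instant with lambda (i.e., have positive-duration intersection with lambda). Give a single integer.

4

Target lambda = [289, 438].
alpha [95, 304] → overlaps → counts.
beta [218, 231] → before → no.
delta [236, 438] → finished-by → counts.
eta [170, 219] → before → no.
gamma [445, 506] → after → no.
kappa [506, 525] → after → no.
mu [55, 95] → before → no.
theta [90, 352] → overlaps → counts.
zeta [339, 453] → overlapped-by → counts.
Total: 4.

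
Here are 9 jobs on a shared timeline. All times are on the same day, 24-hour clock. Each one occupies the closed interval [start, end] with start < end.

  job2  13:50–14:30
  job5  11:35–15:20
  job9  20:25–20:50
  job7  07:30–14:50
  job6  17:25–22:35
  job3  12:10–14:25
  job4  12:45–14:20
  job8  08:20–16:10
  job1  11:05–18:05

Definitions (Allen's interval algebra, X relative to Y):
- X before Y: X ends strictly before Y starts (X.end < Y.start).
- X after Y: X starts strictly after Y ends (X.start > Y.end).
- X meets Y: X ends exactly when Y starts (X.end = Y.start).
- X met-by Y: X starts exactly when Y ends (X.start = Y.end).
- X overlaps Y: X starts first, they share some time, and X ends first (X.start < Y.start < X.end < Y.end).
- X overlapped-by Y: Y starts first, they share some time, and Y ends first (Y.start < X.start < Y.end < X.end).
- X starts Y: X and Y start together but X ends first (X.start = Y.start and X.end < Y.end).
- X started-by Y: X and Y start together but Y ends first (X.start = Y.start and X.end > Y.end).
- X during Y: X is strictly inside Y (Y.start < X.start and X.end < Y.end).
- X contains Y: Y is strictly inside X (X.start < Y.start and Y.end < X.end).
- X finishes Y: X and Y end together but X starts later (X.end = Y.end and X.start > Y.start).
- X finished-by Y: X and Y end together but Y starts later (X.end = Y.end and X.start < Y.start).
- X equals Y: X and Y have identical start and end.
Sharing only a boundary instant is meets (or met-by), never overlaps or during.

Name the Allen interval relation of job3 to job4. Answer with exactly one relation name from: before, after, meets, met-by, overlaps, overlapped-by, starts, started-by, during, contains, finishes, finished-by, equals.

job3 = [12:10, 14:25]; job4 = [12:45, 14:20].
Compare endpoints: job3.start < job4.start, job3.start < job4.end, job3.end > job4.start, job3.end > job4.end.
That pattern is 'contains'.

contains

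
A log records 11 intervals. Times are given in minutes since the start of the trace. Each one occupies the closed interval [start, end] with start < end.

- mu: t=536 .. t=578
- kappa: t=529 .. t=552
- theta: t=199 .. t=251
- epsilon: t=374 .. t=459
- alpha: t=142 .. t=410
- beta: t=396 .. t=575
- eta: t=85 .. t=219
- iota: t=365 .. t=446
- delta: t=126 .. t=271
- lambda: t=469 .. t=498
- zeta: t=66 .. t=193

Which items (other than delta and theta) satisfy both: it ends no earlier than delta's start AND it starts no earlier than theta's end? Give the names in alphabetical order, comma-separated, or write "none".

Conditions: its end is no earlier than delta's start (X.end >= t=126) AND its start is no earlier than theta's end (X.start >= t=251).
alpha: end t=410 >= t=126? ✓; start t=142 >= t=251? ✗ → no.
beta: end t=575 >= t=126? ✓; start t=396 >= t=251? ✓ → yes.
epsilon: end t=459 >= t=126? ✓; start t=374 >= t=251? ✓ → yes.
eta: end t=219 >= t=126? ✓; start t=85 >= t=251? ✗ → no.
iota: end t=446 >= t=126? ✓; start t=365 >= t=251? ✓ → yes.
kappa: end t=552 >= t=126? ✓; start t=529 >= t=251? ✓ → yes.
lambda: end t=498 >= t=126? ✓; start t=469 >= t=251? ✓ → yes.
mu: end t=578 >= t=126? ✓; start t=536 >= t=251? ✓ → yes.
zeta: end t=193 >= t=126? ✓; start t=66 >= t=251? ✗ → no.
Result: beta, epsilon, iota, kappa, lambda, mu.

beta, epsilon, iota, kappa, lambda, mu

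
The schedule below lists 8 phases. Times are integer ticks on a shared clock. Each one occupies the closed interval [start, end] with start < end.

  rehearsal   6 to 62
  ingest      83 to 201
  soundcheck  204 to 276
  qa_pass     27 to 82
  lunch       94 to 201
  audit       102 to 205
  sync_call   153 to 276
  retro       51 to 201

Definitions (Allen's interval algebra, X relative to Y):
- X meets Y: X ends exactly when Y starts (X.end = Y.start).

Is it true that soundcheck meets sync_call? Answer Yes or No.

soundcheck = [204, 276], sync_call = [153, 276].
Actual relation of soundcheck to sync_call: finishes.
Asked whether 'meets' holds → No.

No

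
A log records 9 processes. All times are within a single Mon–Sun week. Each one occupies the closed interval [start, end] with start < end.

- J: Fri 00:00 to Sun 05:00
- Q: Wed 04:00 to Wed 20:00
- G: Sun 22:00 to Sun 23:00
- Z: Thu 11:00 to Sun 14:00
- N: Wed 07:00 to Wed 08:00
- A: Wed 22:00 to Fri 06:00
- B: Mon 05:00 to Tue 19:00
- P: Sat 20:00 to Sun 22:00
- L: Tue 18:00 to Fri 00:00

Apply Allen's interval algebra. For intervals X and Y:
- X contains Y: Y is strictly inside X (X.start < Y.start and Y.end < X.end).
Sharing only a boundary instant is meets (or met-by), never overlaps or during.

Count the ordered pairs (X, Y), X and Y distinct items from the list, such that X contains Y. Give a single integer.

4

Checking all 72 ordered pairs for relation 'contains'; matching pairs in alphabetical order:
(L, N): L contains N ✓
(L, Q): L contains Q ✓
(Q, N): Q contains N ✓
(Z, J): Z contains J ✓
Count: 4.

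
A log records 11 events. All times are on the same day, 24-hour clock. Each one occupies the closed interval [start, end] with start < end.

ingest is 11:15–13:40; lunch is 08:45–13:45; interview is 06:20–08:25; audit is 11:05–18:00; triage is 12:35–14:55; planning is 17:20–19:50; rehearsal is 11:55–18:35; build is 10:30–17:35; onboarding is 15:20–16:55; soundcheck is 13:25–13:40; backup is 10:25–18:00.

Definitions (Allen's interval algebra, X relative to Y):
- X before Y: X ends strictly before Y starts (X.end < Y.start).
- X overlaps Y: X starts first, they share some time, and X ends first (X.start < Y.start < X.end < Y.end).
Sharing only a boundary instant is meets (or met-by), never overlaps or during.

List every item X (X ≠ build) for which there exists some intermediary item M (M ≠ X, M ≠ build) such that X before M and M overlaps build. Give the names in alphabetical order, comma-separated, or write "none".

Target build = [10:30, 17:35].
Intermediaries M with M overlaps build: lunch.
Via lunch — items with X before lunch: interview.
Union: interview.

interview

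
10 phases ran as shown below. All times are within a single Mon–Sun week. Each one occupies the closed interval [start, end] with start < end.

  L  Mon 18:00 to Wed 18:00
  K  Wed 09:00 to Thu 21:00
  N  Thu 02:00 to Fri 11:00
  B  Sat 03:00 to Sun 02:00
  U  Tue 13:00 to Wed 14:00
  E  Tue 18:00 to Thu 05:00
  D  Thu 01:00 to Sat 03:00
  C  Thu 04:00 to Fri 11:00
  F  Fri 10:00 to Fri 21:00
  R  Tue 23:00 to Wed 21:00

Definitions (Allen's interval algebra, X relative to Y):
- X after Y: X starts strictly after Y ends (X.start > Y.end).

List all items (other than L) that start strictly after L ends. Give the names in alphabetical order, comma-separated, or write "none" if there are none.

Target L = [Mon 18:00, Wed 18:00].
B [Sat 03:00, Sun 02:00] → after → yes.
C [Thu 04:00, Fri 11:00] → after → yes.
D [Thu 01:00, Sat 03:00] → after → yes.
E [Tue 18:00, Thu 05:00] → overlapped-by → no.
F [Fri 10:00, Fri 21:00] → after → yes.
K [Wed 09:00, Thu 21:00] → overlapped-by → no.
N [Thu 02:00, Fri 11:00] → after → yes.
R [Tue 23:00, Wed 21:00] → overlapped-by → no.
U [Tue 13:00, Wed 14:00] → during → no.
Result: B, C, D, F, N.

B, C, D, F, N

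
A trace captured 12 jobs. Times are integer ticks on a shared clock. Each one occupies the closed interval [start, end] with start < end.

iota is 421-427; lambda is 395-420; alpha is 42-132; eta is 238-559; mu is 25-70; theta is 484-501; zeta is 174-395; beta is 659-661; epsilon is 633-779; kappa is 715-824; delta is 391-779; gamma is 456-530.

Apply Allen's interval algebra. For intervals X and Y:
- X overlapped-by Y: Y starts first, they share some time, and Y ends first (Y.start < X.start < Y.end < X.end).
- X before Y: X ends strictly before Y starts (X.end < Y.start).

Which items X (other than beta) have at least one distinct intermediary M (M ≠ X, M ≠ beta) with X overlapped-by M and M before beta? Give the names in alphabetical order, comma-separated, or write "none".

Target beta = [659, 661].
Intermediaries M with M before beta: alpha, eta, gamma, iota, lambda, mu, theta, zeta.
Via alpha — items with X overlapped-by alpha: none.
Via eta — items with X overlapped-by eta: delta.
Via gamma — items with X overlapped-by gamma: none.
Via iota — items with X overlapped-by iota: none.
Via lambda — items with X overlapped-by lambda: none.
Via mu — items with X overlapped-by mu: alpha.
Via theta — items with X overlapped-by theta: none.
Via zeta — items with X overlapped-by zeta: delta, eta.
Union: alpha, delta, eta.

alpha, delta, eta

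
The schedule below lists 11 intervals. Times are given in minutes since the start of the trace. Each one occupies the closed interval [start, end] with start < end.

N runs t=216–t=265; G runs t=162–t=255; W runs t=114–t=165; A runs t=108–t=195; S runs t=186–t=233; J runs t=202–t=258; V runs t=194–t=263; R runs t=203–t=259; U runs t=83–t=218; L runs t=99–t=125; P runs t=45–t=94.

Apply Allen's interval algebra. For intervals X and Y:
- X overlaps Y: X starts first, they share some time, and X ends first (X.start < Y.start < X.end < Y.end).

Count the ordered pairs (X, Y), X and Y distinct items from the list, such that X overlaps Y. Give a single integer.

Checking all 110 ordered pairs for relation 'overlaps'; matching pairs in alphabetical order:
(A, G): A overlaps G ✓
(A, S): A overlaps S ✓
(A, V): A overlaps V ✓
(G, J): G overlaps J ✓
(G, N): G overlaps N ✓
(G, R): G overlaps R ✓
(G, V): G overlaps V ✓
(J, N): J overlaps N ✓
(J, R): J overlaps R ✓
(L, A): L overlaps A ✓
(L, W): L overlaps W ✓
(P, U): P overlaps U ✓
(R, N): R overlaps N ✓
(S, J): S overlaps J ✓
(S, N): S overlaps N ✓
(S, R): S overlaps R ✓
(S, V): S overlaps V ✓
(U, G): U overlaps G ✓
(U, J): U overlaps J ✓
(U, N): U overlaps N ✓
(U, R): U overlaps R ✓
(U, S): U overlaps S ✓
(U, V): U overlaps V ✓
(V, N): V overlaps N ✓
... plus 1 further pairs not listed.
Count: 25.

25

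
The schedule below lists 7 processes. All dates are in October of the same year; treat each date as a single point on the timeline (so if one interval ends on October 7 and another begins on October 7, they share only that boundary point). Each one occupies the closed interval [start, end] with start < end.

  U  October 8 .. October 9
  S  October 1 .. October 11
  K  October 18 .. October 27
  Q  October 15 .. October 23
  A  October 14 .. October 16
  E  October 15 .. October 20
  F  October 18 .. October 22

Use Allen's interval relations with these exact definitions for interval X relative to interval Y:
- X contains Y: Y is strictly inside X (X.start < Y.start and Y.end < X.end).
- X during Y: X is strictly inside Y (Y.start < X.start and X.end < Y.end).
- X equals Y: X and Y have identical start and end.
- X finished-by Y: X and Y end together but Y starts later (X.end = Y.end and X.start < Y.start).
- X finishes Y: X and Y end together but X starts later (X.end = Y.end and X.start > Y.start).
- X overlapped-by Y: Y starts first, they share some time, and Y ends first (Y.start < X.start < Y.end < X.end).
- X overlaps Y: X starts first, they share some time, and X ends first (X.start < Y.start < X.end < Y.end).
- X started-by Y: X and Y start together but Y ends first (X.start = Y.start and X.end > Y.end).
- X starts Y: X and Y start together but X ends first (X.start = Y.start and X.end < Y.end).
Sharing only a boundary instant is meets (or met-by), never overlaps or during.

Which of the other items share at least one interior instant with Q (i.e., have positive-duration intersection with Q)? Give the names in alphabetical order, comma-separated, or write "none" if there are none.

A, E, F, K

Target Q = [October 15, October 23].
A [October 14, October 16] → overlaps → yes.
E [October 15, October 20] → starts → yes.
F [October 18, October 22] → during → yes.
K [October 18, October 27] → overlapped-by → yes.
S [October 1, October 11] → before → no.
U [October 8, October 9] → before → no.
Result: A, E, F, K.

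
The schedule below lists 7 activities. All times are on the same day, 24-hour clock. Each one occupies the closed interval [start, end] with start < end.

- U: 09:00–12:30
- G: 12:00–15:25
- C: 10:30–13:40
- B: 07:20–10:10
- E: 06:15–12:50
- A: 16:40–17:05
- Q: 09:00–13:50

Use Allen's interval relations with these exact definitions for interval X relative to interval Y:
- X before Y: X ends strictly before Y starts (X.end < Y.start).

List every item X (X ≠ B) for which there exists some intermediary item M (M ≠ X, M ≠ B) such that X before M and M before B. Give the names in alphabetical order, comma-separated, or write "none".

none

Target B = [07:20, 10:10].
Intermediaries M with M before B: none.
Union: none.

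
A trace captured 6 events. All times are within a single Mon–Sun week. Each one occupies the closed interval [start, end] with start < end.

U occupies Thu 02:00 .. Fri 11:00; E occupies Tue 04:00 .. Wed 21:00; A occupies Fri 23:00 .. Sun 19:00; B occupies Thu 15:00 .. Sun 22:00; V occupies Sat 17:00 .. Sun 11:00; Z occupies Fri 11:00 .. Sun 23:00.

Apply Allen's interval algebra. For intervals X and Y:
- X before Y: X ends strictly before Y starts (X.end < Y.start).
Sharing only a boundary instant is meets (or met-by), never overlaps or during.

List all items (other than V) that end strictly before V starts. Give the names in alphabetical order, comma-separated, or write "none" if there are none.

E, U

Target V = [Sat 17:00, Sun 11:00].
A [Fri 23:00, Sun 19:00] → contains → no.
B [Thu 15:00, Sun 22:00] → contains → no.
E [Tue 04:00, Wed 21:00] → before → yes.
U [Thu 02:00, Fri 11:00] → before → yes.
Z [Fri 11:00, Sun 23:00] → contains → no.
Result: E, U.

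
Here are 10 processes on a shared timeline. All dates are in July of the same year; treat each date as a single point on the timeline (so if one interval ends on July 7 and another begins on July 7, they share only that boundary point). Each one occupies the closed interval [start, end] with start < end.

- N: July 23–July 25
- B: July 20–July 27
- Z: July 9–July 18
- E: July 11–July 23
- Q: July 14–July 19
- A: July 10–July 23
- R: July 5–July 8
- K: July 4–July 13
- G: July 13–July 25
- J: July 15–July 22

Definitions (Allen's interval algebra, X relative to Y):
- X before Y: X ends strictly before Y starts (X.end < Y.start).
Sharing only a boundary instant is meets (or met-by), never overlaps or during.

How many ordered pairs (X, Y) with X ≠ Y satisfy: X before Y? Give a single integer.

17

Checking all 90 ordered pairs for relation 'before'; matching pairs in alphabetical order:
(J, N): J before N ✓
(K, B): K before B ✓
(K, J): K before J ✓
(K, N): K before N ✓
(K, Q): K before Q ✓
(Q, B): Q before B ✓
(Q, N): Q before N ✓
(R, A): R before A ✓
(R, B): R before B ✓
(R, E): R before E ✓
(R, G): R before G ✓
(R, J): R before J ✓
(R, N): R before N ✓
(R, Q): R before Q ✓
(R, Z): R before Z ✓
(Z, B): Z before B ✓
(Z, N): Z before N ✓
Count: 17.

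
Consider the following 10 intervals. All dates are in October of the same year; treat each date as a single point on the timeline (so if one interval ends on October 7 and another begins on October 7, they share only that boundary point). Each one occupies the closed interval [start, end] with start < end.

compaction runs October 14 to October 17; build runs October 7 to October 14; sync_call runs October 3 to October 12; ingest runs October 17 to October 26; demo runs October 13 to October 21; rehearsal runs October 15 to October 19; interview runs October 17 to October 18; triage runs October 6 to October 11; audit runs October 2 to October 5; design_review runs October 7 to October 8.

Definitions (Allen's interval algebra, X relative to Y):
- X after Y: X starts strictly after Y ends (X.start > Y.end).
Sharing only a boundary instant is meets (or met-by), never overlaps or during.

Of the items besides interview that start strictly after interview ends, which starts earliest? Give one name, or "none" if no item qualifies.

Target interview = [October 17, October 18].
audit [October 2, October 5] → before → excluded.
build [October 7, October 14] → before → excluded.
compaction [October 14, October 17] → meets → excluded.
demo [October 13, October 21] → contains → excluded.
design_review [October 7, October 8] → before → excluded.
ingest [October 17, October 26] → started-by → excluded.
rehearsal [October 15, October 19] → contains → excluded.
sync_call [October 3, October 12] → before → excluded.
triage [October 6, October 11] → before → excluded.
No candidates → none.

none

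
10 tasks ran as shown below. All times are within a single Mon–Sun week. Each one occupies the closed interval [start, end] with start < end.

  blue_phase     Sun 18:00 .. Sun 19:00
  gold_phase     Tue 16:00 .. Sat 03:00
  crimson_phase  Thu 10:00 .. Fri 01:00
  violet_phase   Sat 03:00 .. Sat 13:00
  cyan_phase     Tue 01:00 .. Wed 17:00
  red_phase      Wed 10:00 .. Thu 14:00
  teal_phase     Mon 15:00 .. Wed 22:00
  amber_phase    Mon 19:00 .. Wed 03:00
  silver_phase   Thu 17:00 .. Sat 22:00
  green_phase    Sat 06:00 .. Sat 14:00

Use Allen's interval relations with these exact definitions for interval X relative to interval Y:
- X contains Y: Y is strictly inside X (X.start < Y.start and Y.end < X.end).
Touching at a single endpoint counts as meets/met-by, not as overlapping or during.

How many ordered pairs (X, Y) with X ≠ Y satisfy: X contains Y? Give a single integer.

6

Checking all 90 ordered pairs for relation 'contains'; matching pairs in alphabetical order:
(gold_phase, crimson_phase): gold_phase contains crimson_phase ✓
(gold_phase, red_phase): gold_phase contains red_phase ✓
(silver_phase, green_phase): silver_phase contains green_phase ✓
(silver_phase, violet_phase): silver_phase contains violet_phase ✓
(teal_phase, amber_phase): teal_phase contains amber_phase ✓
(teal_phase, cyan_phase): teal_phase contains cyan_phase ✓
Count: 6.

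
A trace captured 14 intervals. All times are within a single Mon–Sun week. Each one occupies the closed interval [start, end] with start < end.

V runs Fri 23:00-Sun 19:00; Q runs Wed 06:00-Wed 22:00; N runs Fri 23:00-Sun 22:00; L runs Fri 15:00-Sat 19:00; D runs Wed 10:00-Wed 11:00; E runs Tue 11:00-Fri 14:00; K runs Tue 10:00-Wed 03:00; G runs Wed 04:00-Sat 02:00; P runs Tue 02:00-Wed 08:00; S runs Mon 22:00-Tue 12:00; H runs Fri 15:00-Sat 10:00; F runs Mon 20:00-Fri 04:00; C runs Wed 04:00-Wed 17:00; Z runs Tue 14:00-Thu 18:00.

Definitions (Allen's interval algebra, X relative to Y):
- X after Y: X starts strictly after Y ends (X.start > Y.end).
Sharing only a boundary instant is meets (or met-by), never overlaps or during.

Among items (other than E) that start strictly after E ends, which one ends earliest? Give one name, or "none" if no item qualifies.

H

Target E = [Tue 11:00, Fri 14:00].
C [Wed 04:00, Wed 17:00] → during → excluded.
D [Wed 10:00, Wed 11:00] → during → excluded.
F [Mon 20:00, Fri 04:00] → overlaps → excluded.
G [Wed 04:00, Sat 02:00] → overlapped-by → excluded.
H [Fri 15:00, Sat 10:00] → after → candidate.
K [Tue 10:00, Wed 03:00] → overlaps → excluded.
L [Fri 15:00, Sat 19:00] → after → candidate.
N [Fri 23:00, Sun 22:00] → after → candidate.
P [Tue 02:00, Wed 08:00] → overlaps → excluded.
Q [Wed 06:00, Wed 22:00] → during → excluded.
S [Mon 22:00, Tue 12:00] → overlaps → excluded.
V [Fri 23:00, Sun 19:00] → after → candidate.
Z [Tue 14:00, Thu 18:00] → during → excluded.
Among candidates, earliest end is Sat 10:00 → H.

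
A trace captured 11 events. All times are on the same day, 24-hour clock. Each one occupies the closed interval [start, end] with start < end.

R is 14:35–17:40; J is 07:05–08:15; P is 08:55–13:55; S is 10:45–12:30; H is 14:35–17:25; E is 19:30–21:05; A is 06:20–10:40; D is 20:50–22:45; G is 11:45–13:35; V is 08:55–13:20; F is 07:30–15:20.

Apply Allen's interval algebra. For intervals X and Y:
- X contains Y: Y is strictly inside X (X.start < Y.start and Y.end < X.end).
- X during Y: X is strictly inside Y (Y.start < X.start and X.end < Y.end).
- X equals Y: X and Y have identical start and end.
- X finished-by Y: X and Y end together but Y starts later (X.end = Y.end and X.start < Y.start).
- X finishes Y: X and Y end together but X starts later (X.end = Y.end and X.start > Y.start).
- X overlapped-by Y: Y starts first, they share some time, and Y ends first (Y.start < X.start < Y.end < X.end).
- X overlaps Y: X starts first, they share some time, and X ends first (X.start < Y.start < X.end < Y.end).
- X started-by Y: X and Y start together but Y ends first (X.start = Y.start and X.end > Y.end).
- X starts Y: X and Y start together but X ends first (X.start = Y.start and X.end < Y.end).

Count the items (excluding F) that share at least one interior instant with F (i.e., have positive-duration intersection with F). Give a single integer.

Target F = [07:30, 15:20].
A [06:20, 10:40] → overlaps → counts.
D [20:50, 22:45] → after → no.
E [19:30, 21:05] → after → no.
G [11:45, 13:35] → during → counts.
H [14:35, 17:25] → overlapped-by → counts.
J [07:05, 08:15] → overlaps → counts.
P [08:55, 13:55] → during → counts.
R [14:35, 17:40] → overlapped-by → counts.
S [10:45, 12:30] → during → counts.
V [08:55, 13:20] → during → counts.
Total: 8.

8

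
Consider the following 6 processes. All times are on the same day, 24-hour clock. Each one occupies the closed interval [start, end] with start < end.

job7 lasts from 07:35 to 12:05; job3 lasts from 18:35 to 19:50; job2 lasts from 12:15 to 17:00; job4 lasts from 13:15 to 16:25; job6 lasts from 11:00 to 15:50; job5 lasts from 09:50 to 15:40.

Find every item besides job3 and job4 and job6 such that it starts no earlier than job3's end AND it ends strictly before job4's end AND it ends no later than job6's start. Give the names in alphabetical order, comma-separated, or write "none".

none

Conditions: its start is no earlier than job3's end (X.start >= 19:50) AND its end is strictly before job4's end (X.end < 16:25) AND its end is no later than job6's start (X.end <= 11:00).
job2: start 12:15 >= 19:50? ✗; end 17:00 < 16:25? ✗; end 17:00 <= 11:00? ✗ → no.
job5: start 09:50 >= 19:50? ✗; end 15:40 < 16:25? ✓; end 15:40 <= 11:00? ✗ → no.
job7: start 07:35 >= 19:50? ✗; end 12:05 < 16:25? ✓; end 12:05 <= 11:00? ✗ → no.
Result: none.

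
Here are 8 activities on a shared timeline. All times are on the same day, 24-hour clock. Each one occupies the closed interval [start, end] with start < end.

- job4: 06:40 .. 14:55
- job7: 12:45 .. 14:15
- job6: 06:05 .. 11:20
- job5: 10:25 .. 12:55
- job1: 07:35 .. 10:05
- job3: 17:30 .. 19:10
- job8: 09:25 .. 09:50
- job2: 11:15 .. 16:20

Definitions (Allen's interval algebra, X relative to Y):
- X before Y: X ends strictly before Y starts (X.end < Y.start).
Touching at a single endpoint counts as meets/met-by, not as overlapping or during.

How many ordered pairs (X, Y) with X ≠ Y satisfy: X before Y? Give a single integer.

Checking all 56 ordered pairs for relation 'before'; matching pairs in alphabetical order:
(job1, job2): job1 before job2 ✓
(job1, job3): job1 before job3 ✓
(job1, job5): job1 before job5 ✓
(job1, job7): job1 before job7 ✓
(job2, job3): job2 before job3 ✓
(job4, job3): job4 before job3 ✓
(job5, job3): job5 before job3 ✓
(job6, job3): job6 before job3 ✓
(job6, job7): job6 before job7 ✓
(job7, job3): job7 before job3 ✓
(job8, job2): job8 before job2 ✓
(job8, job3): job8 before job3 ✓
(job8, job5): job8 before job5 ✓
(job8, job7): job8 before job7 ✓
Count: 14.

14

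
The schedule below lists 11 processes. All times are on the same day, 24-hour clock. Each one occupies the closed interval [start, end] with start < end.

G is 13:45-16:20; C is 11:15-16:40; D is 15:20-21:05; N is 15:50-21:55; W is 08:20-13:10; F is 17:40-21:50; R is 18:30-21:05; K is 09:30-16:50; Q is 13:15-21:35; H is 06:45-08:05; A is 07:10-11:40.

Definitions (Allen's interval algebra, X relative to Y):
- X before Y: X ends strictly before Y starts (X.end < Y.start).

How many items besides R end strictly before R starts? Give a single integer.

Target R = [18:30, 21:05].
A [07:10, 11:40] → before → counts.
C [11:15, 16:40] → before → counts.
D [15:20, 21:05] → finished-by → no.
F [17:40, 21:50] → contains → no.
G [13:45, 16:20] → before → counts.
H [06:45, 08:05] → before → counts.
K [09:30, 16:50] → before → counts.
N [15:50, 21:55] → contains → no.
Q [13:15, 21:35] → contains → no.
W [08:20, 13:10] → before → counts.
Total: 6.

6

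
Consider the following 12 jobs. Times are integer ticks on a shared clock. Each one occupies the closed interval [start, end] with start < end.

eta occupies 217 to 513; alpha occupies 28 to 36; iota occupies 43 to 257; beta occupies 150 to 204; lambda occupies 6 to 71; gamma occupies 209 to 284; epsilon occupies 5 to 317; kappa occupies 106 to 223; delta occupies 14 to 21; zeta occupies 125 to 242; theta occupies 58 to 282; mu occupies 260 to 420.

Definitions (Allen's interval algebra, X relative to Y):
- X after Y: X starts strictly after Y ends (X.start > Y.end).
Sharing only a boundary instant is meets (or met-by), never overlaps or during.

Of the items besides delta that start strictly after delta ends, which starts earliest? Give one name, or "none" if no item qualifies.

Target delta = [14, 21].
alpha [28, 36] → after → candidate.
beta [150, 204] → after → candidate.
epsilon [5, 317] → contains → excluded.
eta [217, 513] → after → candidate.
gamma [209, 284] → after → candidate.
iota [43, 257] → after → candidate.
kappa [106, 223] → after → candidate.
lambda [6, 71] → contains → excluded.
mu [260, 420] → after → candidate.
theta [58, 282] → after → candidate.
zeta [125, 242] → after → candidate.
Among candidates, earliest start is 28 → alpha.

alpha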